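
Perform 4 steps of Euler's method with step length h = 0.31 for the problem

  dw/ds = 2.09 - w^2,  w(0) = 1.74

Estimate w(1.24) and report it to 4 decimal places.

1.4457

Euler: w_{n+1} = w_n + h·f(s_n, w_n).
s=0.000000, w=1.740000: f=-0.937600 → w ← 1.740000 + 0.31·(-0.937600) = 1.449344
s=0.310000, w=1.449344: f=-0.010598 → w ← 1.449344 + 0.31·(-0.010598) = 1.446059
s=0.620000, w=1.446059: f=-0.001086 → w ← 1.446059 + 0.31·(-0.001086) = 1.445722
s=0.930000, w=1.445722: f=-0.000112 → w ← 1.445722 + 0.31·(-0.000112) = 1.445687
w(1.24) ≈ 1.4457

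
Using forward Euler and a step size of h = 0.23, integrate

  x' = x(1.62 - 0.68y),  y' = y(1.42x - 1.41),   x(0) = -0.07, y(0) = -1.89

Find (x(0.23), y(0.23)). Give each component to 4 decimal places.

Euler on (x,y): x_{n+1} = x_n + h·x', y_{n+1} = y_n + h·y'.
0.000000: (-0.070000, -1.890000); f=(-0.203364, 2.852766) → (-0.116774, -1.233864)
(x(0.23), y(0.23)) ≈ (-0.1168, -1.2339)

-0.1168, -1.2339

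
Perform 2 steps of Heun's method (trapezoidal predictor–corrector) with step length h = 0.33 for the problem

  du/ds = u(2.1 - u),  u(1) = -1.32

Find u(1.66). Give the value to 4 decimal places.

Heun: k1 = f(s_n, u_n); k2 = f(s_n + h, u_n + h·k1); u_{n+1} = u_n + (h/2)·(k1 + k2).
s=1.000000, u=-1.320000:
  k1 = f(1.000000, -1.320000) = -4.514400
  k2 = f(1.330000, -2.809752) = -13.795186
  u ← -1.320000 + (0.33/2)·(-4.514400 + (-13.795186)) = -4.341082
s=1.330000, u=-4.341082:
  k1 = f(1.330000, -4.341082) = -27.961261
  k2 = f(1.660000, -13.568298) = -212.592128
  u ← -4.341082 + (0.33/2)·(-27.961261 + (-212.592128)) = -44.032391
u(1.66) ≈ -44.0324

-44.0324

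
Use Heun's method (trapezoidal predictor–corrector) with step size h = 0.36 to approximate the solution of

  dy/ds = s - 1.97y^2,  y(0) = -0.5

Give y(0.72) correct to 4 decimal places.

Heun: k1 = f(s_n, y_n); k2 = f(s_n + h, y_n + h·k1); y_{n+1} = y_n + (h/2)·(k1 + k2).
s=0.000000, y=-0.500000:
  k1 = f(0.000000, -0.500000) = -0.492500
  k2 = f(0.360000, -0.677300) = -0.543709
  y ← -0.500000 + (0.36/2)·(-0.492500 + (-0.543709)) = -0.686518
s=0.360000, y=-0.686518:
  k1 = f(0.360000, -0.686518) = -0.568473
  k2 = f(0.720000, -0.891168) = -0.844535
  y ← -0.686518 + (0.36/2)·(-0.568473 + (-0.844535)) = -0.940859
y(0.72) ≈ -0.9409

-0.9409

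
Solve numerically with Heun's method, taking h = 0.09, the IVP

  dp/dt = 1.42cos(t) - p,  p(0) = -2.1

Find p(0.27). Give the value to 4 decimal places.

Heun: k1 = f(t_n, p_n); k2 = f(t_n + h, p_n + h·k1); p_{n+1} = p_n + (h/2)·(k1 + k2).
t=0.000000, p=-2.100000:
  k1 = f(0.000000, -2.100000) = 3.520000
  k2 = f(0.090000, -1.783200) = 3.197453
  p ← -2.100000 + (0.09/2)·(3.520000 + 3.197453) = -1.797715
t=0.090000, p=-1.797715:
  k1 = f(0.090000, -1.797715) = 3.211968
  k2 = f(0.180000, -1.508638) = 2.905696
  p ← -1.797715 + (0.09/2)·(3.211968 + 2.905696) = -1.522420
t=0.180000, p=-1.522420:
  k1 = f(0.180000, -1.522420) = 2.919478
  k2 = f(0.270000, -1.259667) = 2.628221
  p ← -1.522420 + (0.09/2)·(2.919478 + 2.628221) = -1.272773
p(0.27) ≈ -1.2728

-1.2728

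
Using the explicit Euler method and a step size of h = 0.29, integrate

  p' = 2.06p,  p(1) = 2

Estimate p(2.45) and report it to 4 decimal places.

Euler: p_{n+1} = p_n + h·f(t_n, p_n).
t=1.000000, p=2.000000: f=4.120000 → p ← 2.000000 + 0.29·4.120000 = 3.194800
t=1.290000, p=3.194800: f=6.581288 → p ← 3.194800 + 0.29·6.581288 = 5.103374
t=1.580000, p=5.103374: f=10.512949 → p ← 5.103374 + 0.29·10.512949 = 8.152129
t=1.870000, p=8.152129: f=16.793385 → p ← 8.152129 + 0.29·16.793385 = 13.022211
t=2.160000, p=13.022211: f=26.825754 → p ← 13.022211 + 0.29·26.825754 = 20.801679
p(2.45) ≈ 20.8017

20.8017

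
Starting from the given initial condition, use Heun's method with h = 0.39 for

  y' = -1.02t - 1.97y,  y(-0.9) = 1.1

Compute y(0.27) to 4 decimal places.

0.1773

Heun: k1 = f(t_n, y_n); k2 = f(t_n + h, y_n + h·k1); y_{n+1} = y_n + (h/2)·(k1 + k2).
t=-0.900000, y=1.100000:
  k1 = f(-0.900000, 1.100000) = -1.249000
  k2 = f(-0.510000, 0.612890) = -0.687193
  y ← 1.100000 + (0.39/2)·(-1.249000 + (-0.687193)) = 0.722442
t=-0.510000, y=0.722442:
  k1 = f(-0.510000, 0.722442) = -0.903011
  k2 = f(-0.120000, 0.370268) = -0.607028
  y ← 0.722442 + (0.39/2)·(-0.903011 + (-0.607028)) = 0.427985
t=-0.120000, y=0.427985:
  k1 = f(-0.120000, 0.427985) = -0.720730
  k2 = f(0.270000, 0.146900) = -0.564793
  y ← 0.427985 + (0.39/2)·(-0.720730 + (-0.564793)) = 0.177308
y(0.27) ≈ 0.1773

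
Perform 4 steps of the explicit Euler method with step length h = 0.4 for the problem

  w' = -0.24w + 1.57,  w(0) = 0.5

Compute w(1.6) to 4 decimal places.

2.5068

Euler: w_{n+1} = w_n + h·f(t_n, w_n).
t=0.000000, w=0.500000: f=1.450000 → w ← 0.500000 + 0.4·1.450000 = 1.080000
t=0.400000, w=1.080000: f=1.310800 → w ← 1.080000 + 0.4·1.310800 = 1.604320
t=0.800000, w=1.604320: f=1.184963 → w ← 1.604320 + 0.4·1.184963 = 2.078305
t=1.200000, w=2.078305: f=1.071207 → w ← 2.078305 + 0.4·1.071207 = 2.506788
w(1.6) ≈ 2.5068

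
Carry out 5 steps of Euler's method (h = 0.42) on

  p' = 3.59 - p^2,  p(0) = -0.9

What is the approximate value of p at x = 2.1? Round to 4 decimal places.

1.9229

Euler: p_{n+1} = p_n + h·f(x_n, p_n).
x=0.000000, p=-0.900000: f=2.780000 → p ← -0.900000 + 0.42·2.780000 = 0.267600
x=0.420000, p=0.267600: f=3.518390 → p ← 0.267600 + 0.42·3.518390 = 1.745324
x=0.840000, p=1.745324: f=0.543844 → p ← 1.745324 + 0.42·0.543844 = 1.973739
x=1.260000, p=1.973739: f=-0.305644 → p ← 1.973739 + 0.42·(-0.305644) = 1.845368
x=1.680000, p=1.845368: f=0.184617 → p ← 1.845368 + 0.42·0.184617 = 1.922907
p(2.1) ≈ 1.9229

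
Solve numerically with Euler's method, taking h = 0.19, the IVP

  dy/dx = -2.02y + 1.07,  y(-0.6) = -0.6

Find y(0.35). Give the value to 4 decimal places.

Euler: y_{n+1} = y_n + h·f(x_n, y_n).
x=-0.600000, y=-0.600000: f=2.282000 → y ← -0.600000 + 0.19·2.282000 = -0.166420
x=-0.410000, y=-0.166420: f=1.406168 → y ← -0.166420 + 0.19·1.406168 = 0.100752
x=-0.220000, y=0.100752: f=0.866481 → y ← 0.100752 + 0.19·0.866481 = 0.265383
x=-0.030000, y=0.265383: f=0.533926 → y ← 0.265383 + 0.19·0.533926 = 0.366829
x=0.160000, y=0.366829: f=0.329005 → y ← 0.366829 + 0.19·0.329005 = 0.429340
y(0.35) ≈ 0.4293

0.4293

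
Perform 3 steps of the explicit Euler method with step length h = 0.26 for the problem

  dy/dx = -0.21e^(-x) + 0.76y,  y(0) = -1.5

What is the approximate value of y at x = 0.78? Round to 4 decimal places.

Euler: y_{n+1} = y_n + h·f(x_n, y_n).
x=0.000000, y=-1.500000: f=-1.350000 → y ← -1.500000 + 0.26·(-1.350000) = -1.851000
x=0.260000, y=-1.851000: f=-1.568681 → y ← -1.851000 + 0.26·(-1.568681) = -2.258857
x=0.520000, y=-2.258857: f=-1.841581 → y ← -2.258857 + 0.26·(-1.841581) = -2.737668
y(0.78) ≈ -2.7377

-2.7377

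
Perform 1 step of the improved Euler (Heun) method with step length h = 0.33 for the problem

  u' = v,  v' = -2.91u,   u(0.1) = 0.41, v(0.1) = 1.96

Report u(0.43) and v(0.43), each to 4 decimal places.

0.9918, 1.2557

Heun on (u,v): k1 = f(s_n, state_n); k2 = f(s_n + h, state_n + h·k1); state_{n+1} = state_n + (h/2)·(k1 + k2).
0.100000: (0.410000, 1.960000)
  k1 = (1.960000, -1.193100)
  predictor → (1.056800, 1.566277)
  k2 = (1.566277, -3.075288)
  → (0.991836, 1.255716)
(u(0.43), v(0.43)) ≈ (0.9918, 1.2557)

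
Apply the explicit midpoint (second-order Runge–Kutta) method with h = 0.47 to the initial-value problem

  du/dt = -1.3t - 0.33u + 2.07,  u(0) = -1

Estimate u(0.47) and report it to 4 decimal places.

-0.1031

Midpoint: k1 = f(t_n, u_n); k2 = f(t_n + h/2, u_n + (h/2)·k1); u_{n+1} = u_n + h·k2.
t=0.000000, u=-1.000000:
  k1 = f(0.000000, -1.000000) = 2.400000
  k2 = f(0.235000, -0.436000) = 1.908380
  u ← -1.000000 + 0.47·1.908380 = -0.103061
u(0.47) ≈ -0.1031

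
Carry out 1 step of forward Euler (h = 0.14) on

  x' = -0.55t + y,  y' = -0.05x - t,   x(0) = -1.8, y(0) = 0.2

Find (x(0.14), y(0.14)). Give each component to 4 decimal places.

Euler on (x,y): x_{n+1} = x_n + h·x', y_{n+1} = y_n + h·y'.
0.000000: (-1.800000, 0.200000); f=(0.200000, 0.090000) → (-1.772000, 0.212600)
(x(0.14), y(0.14)) ≈ (-1.7720, 0.2126)

-1.7720, 0.2126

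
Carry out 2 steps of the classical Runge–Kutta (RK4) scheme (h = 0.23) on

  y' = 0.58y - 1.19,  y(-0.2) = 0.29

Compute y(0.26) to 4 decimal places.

-0.2487

RK4: k1 = f(s_n, y_n); k2 = f(s_n + h/2, y_n + (h/2)·k1); k3 = f(s_n + h/2, y_n + (h/2)·k2); k4 = f(s_n + h, y_n + h·k3); y_{n+1} = y_n + (h/6)·(k1 + 2k2 + 2k3 + k4).
s=-0.200000, y=0.290000:
  k1 = f(-0.200000, 0.290000) = -1.021800
  k2 = f(-0.085000, 0.172493) = -1.089954
  k3 = f(-0.085000, 0.164655) = -1.094500
  k4 = f(0.030000, 0.038265) = -1.167806
  y ← 0.290000 + (0.23/6)·(k1 + 2k2 + 2k3 + k4) = 0.038590
s=0.030000, y=0.038590:
  k1 = f(0.030000, 0.038590) = -1.167618
  k2 = f(0.145000, -0.095686) = -1.245498
  k3 = f(0.145000, -0.104642) = -1.250692
  k4 = f(0.260000, -0.249069) = -1.334460
  y ← 0.038590 + (0.23/6)·(k1 + 2k2 + 2k3 + k4) = -0.248697
y(0.26) ≈ -0.2487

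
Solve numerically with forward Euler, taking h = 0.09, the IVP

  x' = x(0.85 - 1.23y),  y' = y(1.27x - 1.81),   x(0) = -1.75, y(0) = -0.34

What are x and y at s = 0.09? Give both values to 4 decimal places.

Euler on (x,y): x_{n+1} = x_n + h·x', y_{n+1} = y_n + h·y'.
0.000000: (-1.750000, -0.340000); f=(-2.219350, 1.371050) → (-1.949742, -0.216606)
(x(0.09), y(0.09)) ≈ (-1.9497, -0.2166)

-1.9497, -0.2166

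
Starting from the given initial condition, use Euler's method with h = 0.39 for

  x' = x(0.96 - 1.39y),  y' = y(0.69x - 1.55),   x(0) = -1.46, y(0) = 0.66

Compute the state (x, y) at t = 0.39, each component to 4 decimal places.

Euler on (x,y): x_{n+1} = x_n + h·x', y_{n+1} = y_n + h·y'.
0.000000: (-1.460000, 0.660000); f=(-0.062196, -1.687884) → (-1.484256, 0.001725)
(x(0.39), y(0.39)) ≈ (-1.4843, 0.0017)

-1.4843, 0.0017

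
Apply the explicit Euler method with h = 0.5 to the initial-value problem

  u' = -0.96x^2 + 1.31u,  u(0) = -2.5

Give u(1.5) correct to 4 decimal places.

-12.0113

Euler: u_{n+1} = u_n + h·f(x_n, u_n).
x=0.000000, u=-2.500000: f=-3.275000 → u ← -2.500000 + 0.5·(-3.275000) = -4.137500
x=0.500000, u=-4.137500: f=-5.660125 → u ← -4.137500 + 0.5·(-5.660125) = -6.967563
x=1.000000, u=-6.967563: f=-10.087507 → u ← -6.967563 + 0.5·(-10.087507) = -12.011316
u(1.5) ≈ -12.0113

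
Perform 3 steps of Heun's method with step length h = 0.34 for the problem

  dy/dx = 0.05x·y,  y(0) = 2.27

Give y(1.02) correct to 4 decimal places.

Heun: k1 = f(x_n, y_n); k2 = f(x_n + h, y_n + h·k1); y_{n+1} = y_n + (h/2)·(k1 + k2).
x=0.000000, y=2.270000:
  k1 = f(0.000000, 2.270000) = 0.000000
  k2 = f(0.340000, 2.270000) = 0.038590
  y ← 2.270000 + (0.34/2)·(0.000000 + 0.038590) = 2.276560
x=0.340000, y=2.276560:
  k1 = f(0.340000, 2.276560) = 0.038702
  k2 = f(0.680000, 2.289719) = 0.077850
  y ← 2.276560 + (0.34/2)·(0.038702 + 0.077850) = 2.296374
x=0.680000, y=2.296374:
  k1 = f(0.680000, 2.296374) = 0.078077
  k2 = f(1.020000, 2.322920) = 0.118469
  y ← 2.296374 + (0.34/2)·(0.078077 + 0.118469) = 2.329787
y(1.02) ≈ 2.3298

2.3298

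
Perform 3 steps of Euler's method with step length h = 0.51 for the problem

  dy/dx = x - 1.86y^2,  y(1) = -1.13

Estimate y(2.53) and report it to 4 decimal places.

-20.2845

Euler: y_{n+1} = y_n + h·f(x_n, y_n).
x=1.000000, y=-1.130000: f=-1.375034 → y ← -1.130000 + 0.51·(-1.375034) = -1.831267
x=1.510000, y=-1.831267: f=-4.727585 → y ← -1.831267 + 0.51·(-4.727585) = -4.242335
x=2.020000, y=-4.242335: f=-31.455183 → y ← -4.242335 + 0.51·(-31.455183) = -20.284479
y(2.53) ≈ -20.2845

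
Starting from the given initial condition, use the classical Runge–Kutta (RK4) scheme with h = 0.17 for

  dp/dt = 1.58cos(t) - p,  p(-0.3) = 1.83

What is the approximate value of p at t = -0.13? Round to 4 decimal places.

RK4: k1 = f(t_n, p_n); k2 = f(t_n + h/2, p_n + (h/2)·k1); k3 = f(t_n + h/2, p_n + (h/2)·k2); k4 = f(t_n + h, p_n + h·k3); p_{n+1} = p_n + (h/6)·(k1 + 2k2 + 2k3 + k4).
t=-0.300000, p=1.830000:
  k1 = f(-0.300000, 1.830000) = -0.320568
  k2 = f(-0.215000, 1.802752) = -0.259129
  k3 = f(-0.215000, 1.807974) = -0.264351
  k4 = f(-0.130000, 1.785060) = -0.218392
  p ← 1.830000 + (0.17/6)·(k1 + 2k2 + 2k3 + k4) = 1.785066
p(-0.13) ≈ 1.7851

1.7851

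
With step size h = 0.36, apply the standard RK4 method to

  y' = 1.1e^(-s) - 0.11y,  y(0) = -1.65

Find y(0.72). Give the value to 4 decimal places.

RK4: k1 = f(s_n, y_n); k2 = f(s_n + h/2, y_n + (h/2)·k1); k3 = f(s_n + h/2, y_n + (h/2)·k2); k4 = f(s_n + h, y_n + h·k3); y_{n+1} = y_n + (h/6)·(k1 + 2k2 + 2k3 + k4).
s=0.000000, y=-1.650000:
  k1 = f(0.000000, -1.650000) = 1.281500
  k2 = f(0.180000, -1.419330) = 1.074924
  k3 = f(0.180000, -1.456514) = 1.079014
  k4 = f(0.360000, -1.261555) = 0.906215
  y ← -1.650000 + (0.36/6)·(k1 + 2k2 + 2k3 + k4) = -1.260265
s=0.360000, y=-1.260265:
  k1 = f(0.360000, -1.260265) = 0.906073
  k2 = f(0.540000, -1.097171) = 0.761712
  k3 = f(0.540000, -1.123156) = 0.764570
  k4 = f(0.720000, -0.985019) = 0.643780
  y ← -1.260265 + (0.36/6)·(k1 + 2k2 + 2k3 + k4) = -0.984120
y(0.72) ≈ -0.9841

-0.9841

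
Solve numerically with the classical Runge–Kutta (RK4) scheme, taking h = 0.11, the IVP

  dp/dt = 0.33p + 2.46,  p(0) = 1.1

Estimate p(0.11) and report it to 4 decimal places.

RK4: k1 = f(t_n, p_n); k2 = f(t_n + h/2, p_n + (h/2)·k1); k3 = f(t_n + h/2, p_n + (h/2)·k2); k4 = f(t_n + h, p_n + h·k3); p_{n+1} = p_n + (h/6)·(k1 + 2k2 + 2k3 + k4).
t=0.000000, p=1.100000:
  k1 = f(0.000000, 1.100000) = 2.823000
  k2 = f(0.055000, 1.255265) = 2.874237
  k3 = f(0.055000, 1.258083) = 2.875167
  k4 = f(0.110000, 1.416268) = 2.927369
  p ← 1.100000 + (0.11/6)·(k1 + 2k2 + 2k3 + k4) = 1.416235
p(0.11) ≈ 1.4162

1.4162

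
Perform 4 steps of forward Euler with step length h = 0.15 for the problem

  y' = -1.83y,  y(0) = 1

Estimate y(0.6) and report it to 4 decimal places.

0.2770

Euler: y_{n+1} = y_n + h·f(s_n, y_n).
s=0.000000, y=1.000000: f=-1.830000 → y ← 1.000000 + 0.15·(-1.830000) = 0.725500
s=0.150000, y=0.725500: f=-1.327665 → y ← 0.725500 + 0.15·(-1.327665) = 0.526350
s=0.300000, y=0.526350: f=-0.963221 → y ← 0.526350 + 0.15·(-0.963221) = 0.381867
s=0.450000, y=0.381867: f=-0.698817 → y ← 0.381867 + 0.15·(-0.698817) = 0.277045
y(0.6) ≈ 0.2770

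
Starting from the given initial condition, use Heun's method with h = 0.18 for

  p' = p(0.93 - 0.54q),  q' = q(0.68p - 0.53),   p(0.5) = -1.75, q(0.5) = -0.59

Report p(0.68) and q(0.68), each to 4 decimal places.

-2.1685, -0.4258

Heun on (p,q): k1 = f(s_n, state_n); k2 = f(s_n + h, state_n + h·k1); state_{n+1} = state_n + (h/2)·(k1 + k2).
0.500000: (-1.750000, -0.590000)
  k1 = (-2.185050, 1.014800)
  predictor → (-2.143309, -0.407336)
  k2 = (-2.464723, 0.809560)
  → (-2.168480, -0.425808)
(p(0.68), q(0.68)) ≈ (-2.1685, -0.4258)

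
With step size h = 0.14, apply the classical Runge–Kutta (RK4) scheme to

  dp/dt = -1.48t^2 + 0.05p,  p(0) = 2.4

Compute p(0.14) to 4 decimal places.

2.4155

RK4: k1 = f(t_n, p_n); k2 = f(t_n + h/2, p_n + (h/2)·k1); k3 = f(t_n + h/2, p_n + (h/2)·k2); k4 = f(t_n + h, p_n + h·k3); p_{n+1} = p_n + (h/6)·(k1 + 2k2 + 2k3 + k4).
t=0.000000, p=2.400000:
  k1 = f(0.000000, 2.400000) = 0.120000
  k2 = f(0.070000, 2.408400) = 0.113168
  k3 = f(0.070000, 2.407922) = 0.113144
  k4 = f(0.140000, 2.415840) = 0.091784
  p ← 2.400000 + (0.14/6)·(k1 + 2k2 + 2k3 + k4) = 2.415503
p(0.14) ≈ 2.4155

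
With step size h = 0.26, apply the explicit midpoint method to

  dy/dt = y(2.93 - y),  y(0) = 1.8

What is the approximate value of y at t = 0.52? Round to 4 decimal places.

Midpoint: k1 = f(t_n, y_n); k2 = f(t_n + h/2, y_n + (h/2)·k1); y_{n+1} = y_n + h·k2.
t=0.000000, y=1.800000:
  k1 = f(0.000000, 1.800000) = 2.034000
  k2 = f(0.130000, 2.064420) = 1.786921
  y ← 1.800000 + 0.26·1.786921 = 2.264599
t=0.260000, y=2.264599:
  k1 = f(0.260000, 2.264599) = 1.506866
  k2 = f(0.390000, 2.460492) = 1.155221
  y ← 2.264599 + 0.26·1.155221 = 2.564957
y(0.52) ≈ 2.5650

2.5650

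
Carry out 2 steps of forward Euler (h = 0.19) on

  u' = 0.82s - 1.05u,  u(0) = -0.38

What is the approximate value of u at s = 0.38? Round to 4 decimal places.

-0.2139

Euler: u_{n+1} = u_n + h·f(s_n, u_n).
s=0.000000, u=-0.380000: f=0.399000 → u ← -0.380000 + 0.19·0.399000 = -0.304190
s=0.190000, u=-0.304190: f=0.475199 → u ← -0.304190 + 0.19·0.475199 = -0.213902
u(0.38) ≈ -0.2139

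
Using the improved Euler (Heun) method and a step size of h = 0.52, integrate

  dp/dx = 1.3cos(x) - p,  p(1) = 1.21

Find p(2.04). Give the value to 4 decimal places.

Heun: k1 = f(x_n, p_n); k2 = f(x_n + h, p_n + h·k1); p_{n+1} = p_n + (h/2)·(k1 + k2).
x=1.000000, p=1.210000:
  k1 = f(1.000000, 1.210000) = -0.507607
  k2 = f(1.520000, 0.946044) = -0.880038
  p ← 1.210000 + (0.52/2)·(-0.507607 + (-0.880038)) = 0.849212
x=1.520000, p=0.849212:
  k1 = f(1.520000, 0.849212) = -0.783206
  k2 = f(2.040000, 0.441946) = -1.029775
  p ← 0.849212 + (0.52/2)·(-0.783206 + (-1.029775)) = 0.377838
p(2.04) ≈ 0.3778

0.3778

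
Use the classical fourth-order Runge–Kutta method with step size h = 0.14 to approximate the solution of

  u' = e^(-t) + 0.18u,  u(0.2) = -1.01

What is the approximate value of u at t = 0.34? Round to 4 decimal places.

RK4: k1 = f(t_n, u_n); k2 = f(t_n + h/2, u_n + (h/2)·k1); k3 = f(t_n + h/2, u_n + (h/2)·k2); k4 = f(t_n + h, u_n + h·k3); u_{n+1} = u_n + (h/6)·(k1 + 2k2 + 2k3 + k4).
t=0.200000, u=-1.010000:
  k1 = f(0.200000, -1.010000) = 0.636931
  k2 = f(0.270000, -0.965415) = 0.589605
  k3 = f(0.270000, -0.968728) = 0.589009
  k4 = f(0.340000, -0.927539) = 0.544813
  u ← -1.010000 + (0.14/6)·(k1 + 2k2 + 2k3 + k4) = -0.927424
u(0.34) ≈ -0.9274

-0.9274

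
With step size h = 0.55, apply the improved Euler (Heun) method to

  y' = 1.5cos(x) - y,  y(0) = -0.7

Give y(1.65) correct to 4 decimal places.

Heun: k1 = f(x_n, y_n); k2 = f(x_n + h, y_n + h·k1); y_{n+1} = y_n + (h/2)·(k1 + k2).
x=0.000000, y=-0.700000:
  k1 = f(0.000000, -0.700000) = 2.200000
  k2 = f(0.550000, 0.510000) = 0.768787
  y ← -0.700000 + (0.55/2)·(2.200000 + 0.768787) = 0.116416
x=0.550000, y=0.116416:
  k1 = f(0.550000, 0.116416) = 1.162370
  k2 = f(1.100000, 0.755720) = -0.075326
  y ← 0.116416 + (0.55/2)·(1.162370 + (-0.075326)) = 0.415354
x=1.100000, y=0.415354:
  k1 = f(1.100000, 0.415354) = 0.265041
  k2 = f(1.650000, 0.561126) = -0.679807
  y ← 0.415354 + (0.55/2)·(0.265041 + (-0.679807)) = 0.301293
y(1.65) ≈ 0.3013

0.3013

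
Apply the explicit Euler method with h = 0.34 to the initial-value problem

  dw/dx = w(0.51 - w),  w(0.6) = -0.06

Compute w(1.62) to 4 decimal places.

-0.1032

Euler: w_{n+1} = w_n + h·f(x_n, w_n).
x=0.600000, w=-0.060000: f=-0.034200 → w ← -0.060000 + 0.34·(-0.034200) = -0.071628
x=0.940000, w=-0.071628: f=-0.041661 → w ← -0.071628 + 0.34·(-0.041661) = -0.085793
x=1.280000, w=-0.085793: f=-0.051115 → w ← -0.085793 + 0.34·(-0.051115) = -0.103172
w(1.62) ≈ -0.1032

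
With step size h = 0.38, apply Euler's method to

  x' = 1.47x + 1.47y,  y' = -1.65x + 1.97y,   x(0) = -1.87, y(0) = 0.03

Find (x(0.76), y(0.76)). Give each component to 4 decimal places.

-3.8323, 3.9589

Euler on (x,y): x_{n+1} = x_n + h·x', y_{n+1} = y_n + h·y'.
0.000000: (-1.870000, 0.030000); f=(-2.704800, 3.144600) → (-2.897824, 1.224948)
0.380000: (-2.897824, 1.224948); f=(-2.459128, 7.194557) → (-3.832293, 3.958880)
(x(0.76), y(0.76)) ≈ (-3.8323, 3.9589)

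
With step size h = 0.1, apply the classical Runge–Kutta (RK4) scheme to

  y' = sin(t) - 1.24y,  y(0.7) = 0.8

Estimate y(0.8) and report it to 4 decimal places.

0.7709

RK4: k1 = f(t_n, y_n); k2 = f(t_n + h/2, y_n + (h/2)·k1); k3 = f(t_n + h/2, y_n + (h/2)·k2); k4 = f(t_n + h, y_n + h·k3); y_{n+1} = y_n + (h/6)·(k1 + 2k2 + 2k3 + k4).
t=0.700000, y=0.800000:
  k1 = f(0.700000, 0.800000) = -0.347782
  k2 = f(0.750000, 0.782611) = -0.288799
  k3 = f(0.750000, 0.785560) = -0.292456
  k4 = f(0.800000, 0.770754) = -0.238379
  y ← 0.800000 + (0.1/6)·(k1 + 2k2 + 2k3 + k4) = 0.770855
y(0.8) ≈ 0.7709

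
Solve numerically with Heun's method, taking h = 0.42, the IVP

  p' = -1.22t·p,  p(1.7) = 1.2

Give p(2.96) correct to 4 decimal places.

0.1759

Heun: k1 = f(t_n, p_n); k2 = f(t_n + h, p_n + h·k1); p_{n+1} = p_n + (h/2)·(k1 + k2).
t=1.700000, p=1.200000:
  k1 = f(1.700000, 1.200000) = -2.488800
  k2 = f(2.120000, 0.154704) = -0.400126
  p ← 1.200000 + (0.42/2)·(-2.488800 + (-0.400126)) = 0.593325
t=2.120000, p=0.593325:
  k1 = f(2.120000, 0.593325) = -1.534577
  k2 = f(2.540000, -0.051197) = 0.158649
  p ← 0.593325 + (0.42/2)·(-1.534577 + 0.158649) = 0.304381
t=2.540000, p=0.304381:
  k1 = f(2.540000, 0.304381) = -0.943214
  k2 = f(2.960000, -0.091770) = 0.331398
  p ← 0.304381 + (0.42/2)·(-0.943214 + 0.331398) = 0.175899
p(2.96) ≈ 0.1759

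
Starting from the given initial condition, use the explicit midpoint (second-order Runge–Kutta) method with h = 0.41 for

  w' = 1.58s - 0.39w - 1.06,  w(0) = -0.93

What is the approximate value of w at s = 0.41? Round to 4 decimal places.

-1.0602

Midpoint: k1 = f(s_n, w_n); k2 = f(s_n + h/2, w_n + (h/2)·k1); w_{n+1} = w_n + h·k2.
s=0.000000, w=-0.930000:
  k1 = f(0.000000, -0.930000) = -0.697300
  k2 = f(0.205000, -1.072947) = -0.317651
  w ← -0.930000 + 0.41·(-0.317651) = -1.060237
w(0.41) ≈ -1.0602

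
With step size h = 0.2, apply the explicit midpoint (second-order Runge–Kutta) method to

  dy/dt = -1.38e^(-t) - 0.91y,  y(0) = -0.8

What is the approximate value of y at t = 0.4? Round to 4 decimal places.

Midpoint: k1 = f(t_n, y_n); k2 = f(t_n + h/2, y_n + (h/2)·k1); y_{n+1} = y_n + h·k2.
t=0.000000, y=-0.800000:
  k1 = f(0.000000, -0.800000) = -0.652000
  k2 = f(0.100000, -0.865200) = -0.461344
  y ← -0.800000 + 0.2·(-0.461344) = -0.892269
t=0.200000, y=-0.892269:
  k1 = f(0.200000, -0.892269) = -0.317884
  k2 = f(0.300000, -0.924057) = -0.181437
  y ← -0.892269 + 0.2·(-0.181437) = -0.928556
y(0.4) ≈ -0.9286

-0.9286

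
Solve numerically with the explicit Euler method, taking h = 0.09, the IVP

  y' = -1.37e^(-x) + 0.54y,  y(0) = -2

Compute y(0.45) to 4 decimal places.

-3.1126

Euler: y_{n+1} = y_n + h·f(x_n, y_n).
x=0.000000, y=-2.000000: f=-2.450000 → y ← -2.000000 + 0.09·(-2.450000) = -2.220500
x=0.090000, y=-2.220500: f=-2.451156 → y ← -2.220500 + 0.09·(-2.451156) = -2.441104
x=0.180000, y=-2.441104: f=-2.462516 → y ← -2.441104 + 0.09·(-2.462516) = -2.662730
x=0.270000, y=-2.662730: f=-2.483704 → y ← -2.662730 + 0.09·(-2.483704) = -2.886264
x=0.360000, y=-2.886264: f=-2.514399 → y ← -2.886264 + 0.09·(-2.514399) = -3.112560
y(0.45) ≈ -3.1126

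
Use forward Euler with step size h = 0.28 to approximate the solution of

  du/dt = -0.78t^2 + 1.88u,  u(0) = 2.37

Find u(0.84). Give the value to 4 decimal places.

Euler: u_{n+1} = u_n + h·f(t_n, u_n).
t=0.000000, u=2.370000: f=4.455600 → u ← 2.370000 + 0.28·4.455600 = 3.617568
t=0.280000, u=3.617568: f=6.739876 → u ← 3.617568 + 0.28·6.739876 = 5.504733
t=0.560000, u=5.504733: f=10.104290 → u ← 5.504733 + 0.28·10.104290 = 8.333935
u(0.84) ≈ 8.3339

8.3339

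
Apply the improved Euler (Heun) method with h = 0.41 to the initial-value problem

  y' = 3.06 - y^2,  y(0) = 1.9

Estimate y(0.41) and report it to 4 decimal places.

1.8397

Heun: k1 = f(x_n, y_n); k2 = f(x_n + h, y_n + h·k1); y_{n+1} = y_n + (h/2)·(k1 + k2).
x=0.000000, y=1.900000:
  k1 = f(0.000000, 1.900000) = -0.550000
  k2 = f(0.410000, 1.674500) = 0.256050
  y ← 1.900000 + (0.41/2)·(-0.550000 + 0.256050) = 1.839740
y(0.41) ≈ 1.8397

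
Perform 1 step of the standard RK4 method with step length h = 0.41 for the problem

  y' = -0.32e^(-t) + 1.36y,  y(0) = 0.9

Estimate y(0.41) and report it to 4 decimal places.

RK4: k1 = f(t_n, y_n); k2 = f(t_n + h/2, y_n + (h/2)·k1); k3 = f(t_n + h/2, y_n + (h/2)·k2); k4 = f(t_n + h, y_n + h·k3); y_{n+1} = y_n + (h/6)·(k1 + 2k2 + 2k3 + k4).
t=0.000000, y=0.900000:
  k1 = f(0.000000, 0.900000) = 0.904000
  k2 = f(0.205000, 1.085320) = 1.215348
  k3 = f(0.205000, 1.149146) = 1.302152
  k4 = f(0.410000, 1.433882) = 1.737712
  y ← 0.900000 + (0.41/6)·(k1 + 2k2 + 2k3 + k4) = 1.424575
y(0.41) ≈ 1.4246

1.4246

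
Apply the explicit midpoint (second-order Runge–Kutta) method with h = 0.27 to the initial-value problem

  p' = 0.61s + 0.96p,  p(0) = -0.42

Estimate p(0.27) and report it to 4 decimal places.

-0.5207

Midpoint: k1 = f(s_n, p_n); k2 = f(s_n + h/2, p_n + (h/2)·k1); p_{n+1} = p_n + h·k2.
s=0.000000, p=-0.420000:
  k1 = f(0.000000, -0.420000) = -0.403200
  k2 = f(0.135000, -0.474432) = -0.373105
  p ← -0.420000 + 0.27·(-0.373105) = -0.520738
p(0.27) ≈ -0.5207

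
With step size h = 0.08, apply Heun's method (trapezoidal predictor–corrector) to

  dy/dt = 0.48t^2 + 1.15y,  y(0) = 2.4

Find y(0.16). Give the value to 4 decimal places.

Heun: k1 = f(t_n, y_n); k2 = f(t_n + h, y_n + h·k1); y_{n+1} = y_n + (h/2)·(k1 + k2).
t=0.000000, y=2.400000:
  k1 = f(0.000000, 2.400000) = 2.760000
  k2 = f(0.080000, 2.620800) = 3.016992
  y ← 2.400000 + (0.08/2)·(2.760000 + 3.016992) = 2.631080
t=0.080000, y=2.631080:
  k1 = f(0.080000, 2.631080) = 3.028814
  k2 = f(0.160000, 2.873385) = 3.316680
  y ← 2.631080 + (0.08/2)·(3.028814 + 3.316680) = 2.884899
y(0.16) ≈ 2.8849

2.8849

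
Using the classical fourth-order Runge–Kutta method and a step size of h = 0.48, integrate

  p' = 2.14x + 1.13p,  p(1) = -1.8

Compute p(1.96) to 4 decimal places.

RK4: k1 = f(x_n, p_n); k2 = f(x_n + h/2, p_n + (h/2)·k1); k3 = f(x_n + h/2, p_n + (h/2)·k2); k4 = f(x_n + h, p_n + h·k3); p_{n+1} = p_n + (h/6)·(k1 + 2k2 + 2k3 + k4).
x=1.000000, p=-1.800000:
  k1 = f(1.000000, -1.800000) = 0.106000
  k2 = f(1.240000, -1.774560) = 0.648347
  k3 = f(1.240000, -1.644397) = 0.795432
  k4 = f(1.480000, -1.418193) = 1.564642
  p ← -1.800000 + (0.48/6)·(k1 + 2k2 + 2k3 + k4) = -1.435344
x=1.480000, p=-1.435344:
  k1 = f(1.480000, -1.435344) = 1.545261
  k2 = f(1.720000, -1.064481) = 2.477936
  k3 = f(1.720000, -0.840639) = 2.730878
  k4 = f(1.960000, -0.124523) = 4.053689
  p ← -1.435344 + (0.48/6)·(k1 + 2k2 + 2k3 + k4) = -0.154018
p(1.96) ≈ -0.1540

-0.1540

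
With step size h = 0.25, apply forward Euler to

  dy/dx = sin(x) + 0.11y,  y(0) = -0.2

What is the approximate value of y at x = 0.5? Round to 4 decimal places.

-0.1493

Euler: y_{n+1} = y_n + h·f(x_n, y_n).
x=0.000000, y=-0.200000: f=-0.022000 → y ← -0.200000 + 0.25·(-0.022000) = -0.205500
x=0.250000, y=-0.205500: f=0.224799 → y ← -0.205500 + 0.25·0.224799 = -0.149300
y(0.5) ≈ -0.1493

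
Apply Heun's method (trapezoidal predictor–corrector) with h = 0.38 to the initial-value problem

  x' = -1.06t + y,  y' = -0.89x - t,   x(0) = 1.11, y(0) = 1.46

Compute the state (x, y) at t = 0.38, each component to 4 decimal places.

1.5169, 0.9186

Heun on (x,y): k1 = f(t_n, state_n); k2 = f(t_n + h, state_n + h·k1); state_{n+1} = state_n + (h/2)·(k1 + k2).
0.000000: (1.110000, 1.460000)
  k1 = (1.460000, -0.987900)
  predictor → (1.664800, 1.084598)
  k2 = (0.681798, -1.861672)
  → (1.516942, 0.918581)
(x(0.38), y(0.38)) ≈ (1.5169, 0.9186)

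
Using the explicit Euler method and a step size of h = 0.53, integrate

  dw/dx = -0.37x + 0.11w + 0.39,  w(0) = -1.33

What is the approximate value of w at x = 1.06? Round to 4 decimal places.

-1.1681

Euler: w_{n+1} = w_n + h·f(x_n, w_n).
x=0.000000, w=-1.330000: f=0.243700 → w ← -1.330000 + 0.53·0.243700 = -1.200839
x=0.530000, w=-1.200839: f=0.061808 → w ← -1.200839 + 0.53·0.061808 = -1.168081
w(1.06) ≈ -1.1681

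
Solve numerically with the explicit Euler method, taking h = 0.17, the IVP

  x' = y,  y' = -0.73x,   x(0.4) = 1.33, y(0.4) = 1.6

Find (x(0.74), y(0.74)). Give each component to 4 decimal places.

1.8459, 1.2361

Euler on (x,y): x_{n+1} = x_n + h·x', y_{n+1} = y_n + h·y'.
0.400000: (1.330000, 1.600000); f=(1.600000, -0.970900) → (1.602000, 1.434947)
0.570000: (1.602000, 1.434947); f=(1.434947, -1.169460) → (1.845941, 1.236139)
(x(0.74), y(0.74)) ≈ (1.8459, 1.2361)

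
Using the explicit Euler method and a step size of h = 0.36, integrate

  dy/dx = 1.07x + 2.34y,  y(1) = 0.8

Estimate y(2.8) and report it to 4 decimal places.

29.3624

Euler: y_{n+1} = y_n + h·f(x_n, y_n).
x=1.000000, y=0.800000: f=2.942000 → y ← 0.800000 + 0.36·2.942000 = 1.859120
x=1.360000, y=1.859120: f=5.805541 → y ← 1.859120 + 0.36·5.805541 = 3.949115
x=1.720000, y=3.949115: f=11.081328 → y ← 3.949115 + 0.36·11.081328 = 7.938393
x=2.080000, y=7.938393: f=20.801439 → y ← 7.938393 + 0.36·20.801439 = 15.426911
x=2.440000, y=15.426911: f=38.709772 → y ← 15.426911 + 0.36·38.709772 = 29.362429
y(2.8) ≈ 29.3624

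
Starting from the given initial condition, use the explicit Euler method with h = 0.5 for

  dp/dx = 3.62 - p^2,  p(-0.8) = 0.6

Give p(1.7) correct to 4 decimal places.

Euler: p_{n+1} = p_n + h·f(x_n, p_n).
x=-0.800000, p=0.600000: f=3.260000 → p ← 0.600000 + 0.5·3.260000 = 2.230000
x=-0.300000, p=2.230000: f=-1.352900 → p ← 2.230000 + 0.5·(-1.352900) = 1.553550
x=0.200000, p=1.553550: f=1.206482 → p ← 1.553550 + 0.5·1.206482 = 2.156791
x=0.700000, p=2.156791: f=-1.031748 → p ← 2.156791 + 0.5·(-1.031748) = 1.640917
x=1.200000, p=1.640917: f=0.927391 → p ← 1.640917 + 0.5·0.927391 = 2.104613
p(1.7) ≈ 2.1046

2.1046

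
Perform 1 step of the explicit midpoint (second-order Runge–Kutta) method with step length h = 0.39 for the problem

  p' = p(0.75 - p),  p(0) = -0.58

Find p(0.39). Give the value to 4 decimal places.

-1.0017

Midpoint: k1 = f(t_n, p_n); k2 = f(t_n + h/2, p_n + (h/2)·k1); p_{n+1} = p_n + h·k2.
t=0.000000, p=-0.580000:
  k1 = f(0.000000, -0.580000) = -0.771400
  k2 = f(0.195000, -0.730423) = -1.081335
  p ← -0.580000 + 0.39·(-1.081335) = -1.001721
p(0.39) ≈ -1.0017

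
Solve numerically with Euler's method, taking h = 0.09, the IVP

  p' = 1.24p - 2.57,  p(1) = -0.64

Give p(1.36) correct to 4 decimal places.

-2.0691

Euler: p_{n+1} = p_n + h·f(t_n, p_n).
t=1.000000, p=-0.640000: f=-3.363600 → p ← -0.640000 + 0.09·(-3.363600) = -0.942724
t=1.090000, p=-0.942724: f=-3.738978 → p ← -0.942724 + 0.09·(-3.738978) = -1.279232
t=1.180000, p=-1.279232: f=-4.156248 → p ← -1.279232 + 0.09·(-4.156248) = -1.653294
t=1.270000, p=-1.653294: f=-4.620085 → p ← -1.653294 + 0.09·(-4.620085) = -2.069102
p(1.36) ≈ -2.0691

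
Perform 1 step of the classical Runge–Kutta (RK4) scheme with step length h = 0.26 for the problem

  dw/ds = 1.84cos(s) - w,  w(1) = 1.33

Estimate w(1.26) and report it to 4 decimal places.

1.2026

RK4: k1 = f(s_n, w_n); k2 = f(s_n + h/2, w_n + (h/2)·k1); k3 = f(s_n + h/2, w_n + (h/2)·k2); k4 = f(s_n + h, w_n + h·k3); w_{n+1} = w_n + (h/6)·(k1 + 2k2 + 2k3 + k4).
s=1.000000, w=1.330000:
  k1 = f(1.000000, 1.330000) = -0.335844
  k2 = f(1.130000, 1.286340) = -0.501286
  k3 = f(1.130000, 1.264833) = -0.479779
  k4 = f(1.260000, 1.205258) = -0.642554
  w ← 1.330000 + (0.26/6)·(k1 + 2k2 + 2k3 + k4) = 1.202577
w(1.26) ≈ 1.2026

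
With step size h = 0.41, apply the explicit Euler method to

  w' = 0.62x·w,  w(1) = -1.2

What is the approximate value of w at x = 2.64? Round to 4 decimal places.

-4.6855

Euler: w_{n+1} = w_n + h·f(x_n, w_n).
x=1.000000, w=-1.200000: f=-0.744000 → w ← -1.200000 + 0.41·(-0.744000) = -1.505040
x=1.410000, w=-1.505040: f=-1.315706 → w ← -1.505040 + 0.41·(-1.315706) = -2.044479
x=1.820000, w=-2.044479: f=-2.306991 → w ← -2.044479 + 0.41·(-2.306991) = -2.990346
x=2.230000, w=-2.990346: f=-4.134452 → w ← -2.990346 + 0.41·(-4.134452) = -4.685471
w(2.64) ≈ -4.6855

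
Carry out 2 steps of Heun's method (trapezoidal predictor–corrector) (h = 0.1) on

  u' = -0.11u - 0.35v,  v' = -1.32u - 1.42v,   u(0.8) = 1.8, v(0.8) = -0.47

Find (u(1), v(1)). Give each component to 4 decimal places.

Heun on (u,v): k1 = f(t_n, state_n); k2 = f(t_n + h, state_n + h·k1); state_{n+1} = state_n + (h/2)·(k1 + k2).
0.800000: (1.800000, -0.470000)
  k1 = (-0.033500, -1.708600)
  predictor → (1.796650, -0.640860)
  k2 = (0.026669, -1.461557)
  → (1.799658, -0.628508)
0.900000: (1.799658, -0.628508)
  k1 = (0.022015, -1.483068)
  predictor → (1.801860, -0.776815)
  k2 = (0.073681, -1.275378)
  → (1.804443, -0.766430)
(u(1), v(1)) ≈ (1.8044, -0.7664)

1.8044, -0.7664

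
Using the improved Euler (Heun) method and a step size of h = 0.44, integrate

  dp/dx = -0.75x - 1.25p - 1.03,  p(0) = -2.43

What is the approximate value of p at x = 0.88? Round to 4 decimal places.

Heun: k1 = f(x_n, p_n); k2 = f(x_n + h, p_n + h·k1); p_{n+1} = p_n + (h/2)·(k1 + k2).
x=0.000000, p=-2.430000:
  k1 = f(0.000000, -2.430000) = 2.007500
  k2 = f(0.440000, -1.546700) = 0.573375
  p ← -2.430000 + (0.44/2)·(2.007500 + 0.573375) = -1.862208
x=0.440000, p=-1.862208:
  k1 = f(0.440000, -1.862208) = 0.967759
  k2 = f(0.880000, -1.436393) = 0.105492
  p ← -1.862208 + (0.44/2)·(0.967759 + 0.105492) = -1.626092
p(0.88) ≈ -1.6261

-1.6261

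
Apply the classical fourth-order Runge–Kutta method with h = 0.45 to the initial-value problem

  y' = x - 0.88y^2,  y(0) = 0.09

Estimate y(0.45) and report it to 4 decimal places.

0.1849

RK4: k1 = f(x_n, y_n); k2 = f(x_n + h/2, y_n + (h/2)·k1); k3 = f(x_n + h/2, y_n + (h/2)·k2); k4 = f(x_n + h, y_n + h·k3); y_{n+1} = y_n + (h/6)·(k1 + 2k2 + 2k3 + k4).
x=0.000000, y=0.090000:
  k1 = f(0.000000, 0.090000) = -0.007128
  k2 = f(0.225000, 0.088396) = 0.218124
  k3 = f(0.225000, 0.139078) = 0.207978
  k4 = f(0.450000, 0.183590) = 0.420339
  y ← 0.090000 + (0.45/6)·(k1 + 2k2 + 2k3 + k4) = 0.184906
y(0.45) ≈ 0.1849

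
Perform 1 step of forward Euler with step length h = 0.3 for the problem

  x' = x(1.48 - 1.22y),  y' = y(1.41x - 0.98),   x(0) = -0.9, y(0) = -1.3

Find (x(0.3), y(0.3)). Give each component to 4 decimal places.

Euler on (x,y): x_{n+1} = x_n + h·x', y_{n+1} = y_n + h·y'.
0.000000: (-0.900000, -1.300000); f=(-2.759400, 2.923700) → (-1.727820, -0.422890)
(x(0.3), y(0.3)) ≈ (-1.7278, -0.4229)

-1.7278, -0.4229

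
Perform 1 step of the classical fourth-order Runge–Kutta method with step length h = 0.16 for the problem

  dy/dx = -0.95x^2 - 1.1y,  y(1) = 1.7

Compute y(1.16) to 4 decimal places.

1.2621

RK4: k1 = f(x_n, y_n); k2 = f(x_n + h/2, y_n + (h/2)·k1); k3 = f(x_n + h/2, y_n + (h/2)·k2); k4 = f(x_n + h, y_n + h·k3); y_{n+1} = y_n + (h/6)·(k1 + 2k2 + 2k3 + k4).
x=1.000000, y=1.700000:
  k1 = f(1.000000, 1.700000) = -2.820000
  k2 = f(1.080000, 1.474400) = -2.729920
  k3 = f(1.080000, 1.481606) = -2.737847
  k4 = f(1.160000, 1.261944) = -2.666459
  y ← 1.700000 + (0.16/6)·(k1 + 2k2 + 2k3 + k4) = 1.262080
y(1.16) ≈ 1.2621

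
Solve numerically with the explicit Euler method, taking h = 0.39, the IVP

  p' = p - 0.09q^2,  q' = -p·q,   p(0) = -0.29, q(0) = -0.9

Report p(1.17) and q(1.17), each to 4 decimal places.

Euler on (p,q): p_{n+1} = p_n + h·p', q_{n+1} = q_n + h·q'.
0.000000: (-0.290000, -0.900000); f=(-0.362900, -0.261000) → (-0.431531, -1.001790)
0.390000: (-0.431531, -1.001790); f=(-0.521853, -0.432303) → (-0.635054, -1.170388)
0.780000: (-0.635054, -1.170388); f=(-0.758337, -0.743260) → (-0.930805, -1.460260)
(p(1.17), q(1.17)) ≈ (-0.9308, -1.4603)

-0.9308, -1.4603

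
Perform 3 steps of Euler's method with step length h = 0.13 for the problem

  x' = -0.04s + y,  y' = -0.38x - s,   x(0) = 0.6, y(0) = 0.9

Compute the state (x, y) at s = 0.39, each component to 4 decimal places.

0.9345, 0.7433

Euler on (x,y): x_{n+1} = x_n + h·x', y_{n+1} = y_n + h·y'.
0.000000: (0.600000, 0.900000); f=(0.900000, -0.228000) → (0.717000, 0.870360)
0.130000: (0.717000, 0.870360); f=(0.865160, -0.402460) → (0.829471, 0.818040)
0.260000: (0.829471, 0.818040); f=(0.807640, -0.575199) → (0.934464, 0.743264)
(x(0.39), y(0.39)) ≈ (0.9345, 0.7433)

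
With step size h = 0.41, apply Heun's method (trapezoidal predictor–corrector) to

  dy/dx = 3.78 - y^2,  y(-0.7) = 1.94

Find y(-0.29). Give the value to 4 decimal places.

Heun: k1 = f(x_n, y_n); k2 = f(x_n + h, y_n + h·k1); y_{n+1} = y_n + (h/2)·(k1 + k2).
x=-0.700000, y=1.940000:
  k1 = f(-0.700000, 1.940000) = 0.016400
  k2 = f(-0.290000, 1.946724) = -0.009734
  y ← 1.940000 + (0.41/2)·(0.016400 + (-0.009734)) = 1.941366
y(-0.29) ≈ 1.9414

1.9414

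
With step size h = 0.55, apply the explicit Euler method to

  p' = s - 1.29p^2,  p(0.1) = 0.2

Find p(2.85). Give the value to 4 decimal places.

Euler: p_{n+1} = p_n + h·f(s_n, p_n).
s=0.100000, p=0.200000: f=0.048400 → p ← 0.200000 + 0.55·0.048400 = 0.226620
s=0.650000, p=0.226620: f=0.583750 → p ← 0.226620 + 0.55·0.583750 = 0.547682
s=1.200000, p=0.547682: f=0.813057 → p ← 0.547682 + 0.55·0.813057 = 0.994864
s=1.750000, p=0.994864: f=0.473218 → p ← 0.994864 + 0.55·0.473218 = 1.255133
s=2.300000, p=1.255133: f=0.267786 → p ← 1.255133 + 0.55·0.267786 = 1.402416
p(2.85) ≈ 1.4024

1.4024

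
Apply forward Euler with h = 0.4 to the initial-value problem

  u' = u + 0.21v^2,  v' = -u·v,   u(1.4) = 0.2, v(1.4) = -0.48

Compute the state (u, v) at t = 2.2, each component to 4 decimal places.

Euler on (u,v): u_{n+1} = u_n + h·u', v_{n+1} = v_n + h·v'.
1.400000: (0.200000, -0.480000); f=(0.248384, 0.096000) → (0.299354, -0.441600)
1.800000: (0.299354, -0.441600); f=(0.340306, 0.132195) → (0.435476, -0.388722)
(u(2.2), v(2.2)) ≈ (0.4355, -0.3887)

0.4355, -0.3887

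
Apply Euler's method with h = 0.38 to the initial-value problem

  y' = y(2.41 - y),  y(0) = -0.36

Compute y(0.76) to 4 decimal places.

-1.6231

Euler: y_{n+1} = y_n + h·f(t_n, y_n).
t=0.000000, y=-0.360000: f=-0.997200 → y ← -0.360000 + 0.38·(-0.997200) = -0.738936
t=0.380000, y=-0.738936: f=-2.326862 → y ← -0.738936 + 0.38·(-2.326862) = -1.623144
y(0.76) ≈ -1.6231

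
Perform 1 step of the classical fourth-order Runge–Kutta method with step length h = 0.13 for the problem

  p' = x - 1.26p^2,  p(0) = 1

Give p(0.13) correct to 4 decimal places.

0.8669

RK4: k1 = f(x_n, p_n); k2 = f(x_n + h/2, p_n + (h/2)·k1); k3 = f(x_n + h/2, p_n + (h/2)·k2); k4 = f(x_n + h, p_n + h·k3); p_{n+1} = p_n + (h/6)·(k1 + 2k2 + 2k3 + k4).
x=0.000000, p=1.000000:
  k1 = f(0.000000, 1.000000) = -1.260000
  k2 = f(0.065000, 0.918100) = -0.997064
  k3 = f(0.065000, 0.935191) = -1.036973
  k4 = f(0.130000, 0.865193) = -0.813185
  p ← 1.000000 + (0.13/6)·(k1 + 2k2 + 2k3 + k4) = 0.866939
p(0.13) ≈ 0.8669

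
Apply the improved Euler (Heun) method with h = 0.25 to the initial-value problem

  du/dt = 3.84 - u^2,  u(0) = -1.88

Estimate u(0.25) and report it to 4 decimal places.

Heun: k1 = f(t_n, u_n); k2 = f(t_n + h, u_n + h·k1); u_{n+1} = u_n + (h/2)·(k1 + k2).
t=0.000000, u=-1.880000:
  k1 = f(0.000000, -1.880000) = 0.305600
  k2 = f(0.250000, -1.803600) = 0.587027
  u ← -1.880000 + (0.25/2)·(0.305600 + 0.587027) = -1.768422
u(0.25) ≈ -1.7684

-1.7684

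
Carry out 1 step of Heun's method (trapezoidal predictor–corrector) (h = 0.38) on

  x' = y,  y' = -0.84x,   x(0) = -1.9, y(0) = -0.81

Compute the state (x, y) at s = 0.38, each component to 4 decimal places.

Heun on (x,y): k1 = f(s_n, state_n); k2 = f(s_n + h, state_n + h·k1); state_{n+1} = state_n + (h/2)·(k1 + k2).
0.000000: (-1.900000, -0.810000)
  k1 = (-0.810000, 1.596000)
  predictor → (-2.207800, -0.203520)
  k2 = (-0.203520, 1.854552)
  → (-2.092569, -0.154395)
(x(0.38), y(0.38)) ≈ (-2.0926, -0.1544)

-2.0926, -0.1544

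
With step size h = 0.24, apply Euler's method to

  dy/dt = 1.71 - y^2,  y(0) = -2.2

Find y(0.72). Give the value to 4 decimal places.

-9.3680

Euler: y_{n+1} = y_n + h·f(t_n, y_n).
t=0.000000, y=-2.200000: f=-3.130000 → y ← -2.200000 + 0.24·(-3.130000) = -2.951200
t=0.240000, y=-2.951200: f=-6.999581 → y ← -2.951200 + 0.24·(-6.999581) = -4.631100
t=0.480000, y=-4.631100: f=-19.737083 → y ← -4.631100 + 0.24·(-19.737083) = -9.367999
y(0.72) ≈ -9.3680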